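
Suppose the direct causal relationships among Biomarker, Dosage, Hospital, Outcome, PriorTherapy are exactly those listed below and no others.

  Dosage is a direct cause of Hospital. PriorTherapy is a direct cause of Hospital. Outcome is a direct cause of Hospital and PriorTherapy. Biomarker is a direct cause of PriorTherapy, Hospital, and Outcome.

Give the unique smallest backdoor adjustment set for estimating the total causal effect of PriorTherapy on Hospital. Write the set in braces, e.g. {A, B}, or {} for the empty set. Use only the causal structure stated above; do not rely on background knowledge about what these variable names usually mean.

{Biomarker, Outcome}

Variables eligible for adjustment (non-descendants of PriorTherapy, excluding PriorTherapy and Hospital): {Biomarker, Dosage, Outcome}.
Backdoor paths from PriorTherapy to Hospital:
  P1: PriorTherapy <- Biomarker -> Outcome -> Hospital
  P2: PriorTherapy <- Biomarker -> Hospital
  P3: PriorTherapy <- Outcome <- Biomarker -> Hospital
  P4: PriorTherapy <- Outcome -> Hospital
The empty set is not sufficient: P1 (PriorTherapy <- Biomarker -> Outcome -> Hospital) has no collider blocking it and no conditioned non-collider, so it is open.
Try {Biomarker, Outcome}:
  P1: blocked at fork node Biomarker ∈ conditioning set.
  P2: blocked at fork node Biomarker ∈ conditioning set.
  P3: blocked at chain node Outcome ∈ conditioning set.
  P4: blocked at fork node Outcome ∈ conditioning set.
{Biomarker, Outcome} contains no descendant of PriorTherapy and blocks every backdoor path.
Every element of {Biomarker, Outcome} is needed (dropping Biomarker leaves P2 open; dropping Outcome leaves P4 open), so no proper subset is valid.
Among all size-2 subsets of the eligible variables, only {Biomarker, Outcome} blocks every backdoor path, so it is the unique smallest valid adjustment set.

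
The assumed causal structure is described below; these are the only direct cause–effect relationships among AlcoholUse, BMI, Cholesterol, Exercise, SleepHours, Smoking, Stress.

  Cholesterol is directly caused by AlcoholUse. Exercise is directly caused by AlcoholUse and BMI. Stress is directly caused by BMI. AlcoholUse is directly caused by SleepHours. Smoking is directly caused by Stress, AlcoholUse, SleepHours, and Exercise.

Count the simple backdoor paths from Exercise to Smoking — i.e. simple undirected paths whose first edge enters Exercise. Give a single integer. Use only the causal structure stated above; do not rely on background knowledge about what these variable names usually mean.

3

A backdoor path from Exercise to Smoking is any simple undirected path whose first edge points into Exercise (i.e. leaves Exercise via a parent).
Parents of Exercise: {AlcoholUse, BMI}.
Enumerating:
  P1: Exercise <- BMI -> Stress -> Smoking
  P2: Exercise <- AlcoholUse <- SleepHours -> Smoking
  P3: Exercise <- AlcoholUse -> Smoking
That exhausts the simple backdoor paths. Count: 3.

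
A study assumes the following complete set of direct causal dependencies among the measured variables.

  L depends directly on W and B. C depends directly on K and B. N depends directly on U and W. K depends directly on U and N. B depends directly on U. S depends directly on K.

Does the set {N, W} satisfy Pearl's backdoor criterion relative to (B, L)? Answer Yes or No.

Yes

Backdoor paths from B to L (paths whose first edge points into B):
  P1: B <- U -> N <- W -> L
  P2: B <- U -> K <- N <- W -> L
Condition 1 (no descendant of B in the set): holds — descendants of B are {C, L}; none are in {N, W}.
Condition 2 (every backdoor path blocked by {N, W}):
  P1: blocked at fork node W ∈ conditioning set.
  P2: blocked at collider K (neither it nor any descendant is in the conditioning set).
{N, W} satisfies the backdoor criterion.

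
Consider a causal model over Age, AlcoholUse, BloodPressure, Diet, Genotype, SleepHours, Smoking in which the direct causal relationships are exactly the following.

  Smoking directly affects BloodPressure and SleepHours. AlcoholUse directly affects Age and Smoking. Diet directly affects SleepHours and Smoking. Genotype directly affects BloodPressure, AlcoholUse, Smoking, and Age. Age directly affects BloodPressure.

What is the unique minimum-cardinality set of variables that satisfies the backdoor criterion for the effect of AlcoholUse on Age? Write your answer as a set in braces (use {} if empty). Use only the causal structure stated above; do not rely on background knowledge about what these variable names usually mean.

{Genotype}

Variables eligible for adjustment (non-descendants of AlcoholUse, excluding AlcoholUse and Age): {Diet, Genotype}.
Backdoor paths from AlcoholUse to Age:
  P1: AlcoholUse <- Genotype -> Smoking -> BloodPressure <- Age
  P2: AlcoholUse <- Genotype -> Age
  P3: AlcoholUse <- Genotype -> BloodPressure <- Age
The empty set is not sufficient: P2 (AlcoholUse <- Genotype -> Age) has no collider blocking it and no conditioned non-collider, so it is open.
Try {Genotype}:
  P1: blocked at fork node Genotype ∈ conditioning set.
  P2: blocked at fork node Genotype ∈ conditioning set.
  P3: blocked at fork node Genotype ∈ conditioning set.
{Genotype} contains no descendant of AlcoholUse and blocks every backdoor path.
No other singleton works — e.g. {Diet} leaves P2 open — so {Genotype} is the unique smallest valid adjustment set.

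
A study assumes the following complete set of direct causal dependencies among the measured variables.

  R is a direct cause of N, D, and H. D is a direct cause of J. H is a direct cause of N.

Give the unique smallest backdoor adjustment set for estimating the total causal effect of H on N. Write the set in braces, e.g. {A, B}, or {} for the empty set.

{R}

Variables eligible for adjustment (non-descendants of H, excluding H and N): {D, J, R}.
Backdoor paths from H to N:
  P1: H <- R -> N
The empty set is not sufficient: P1 (H <- R -> N) has no collider blocking it and no conditioned non-collider, so it is open.
Try {R}:
  P1: blocked at fork node R ∈ conditioning set.
{R} contains no descendant of H and blocks every backdoor path.
No other singleton works — e.g. {D} leaves P1 open — so {R} is the unique smallest valid adjustment set.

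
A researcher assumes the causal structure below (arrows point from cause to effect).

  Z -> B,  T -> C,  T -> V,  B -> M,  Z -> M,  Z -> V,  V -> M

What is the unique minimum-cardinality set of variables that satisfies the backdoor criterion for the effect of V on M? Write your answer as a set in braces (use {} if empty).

Variables eligible for adjustment (non-descendants of V, excluding V and M): {B, C, T, Z}.
Backdoor paths from V to M:
  P1: V <- Z -> B -> M
  P2: V <- Z -> M
The empty set is not sufficient: P1 (V <- Z -> B -> M) has no collider blocking it and no conditioned non-collider, so it is open.
Try {Z}:
  P1: blocked at fork node Z ∈ conditioning set.
  P2: blocked at fork node Z ∈ conditioning set.
{Z} contains no descendant of V and blocks every backdoor path.
No other singleton works — e.g. {T} leaves P1 open — so {Z} is the unique smallest valid adjustment set.

{Z}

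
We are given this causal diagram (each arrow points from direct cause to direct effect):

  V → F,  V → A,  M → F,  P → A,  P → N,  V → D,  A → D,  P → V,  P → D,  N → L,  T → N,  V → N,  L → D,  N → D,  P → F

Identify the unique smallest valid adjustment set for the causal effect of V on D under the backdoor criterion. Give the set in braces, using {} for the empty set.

{P}

Variables eligible for adjustment (non-descendants of V, excluding V and D): {M, P, T}.
Backdoor paths from V to D:
  P1: V <- P -> A -> D
  P2: V <- P -> N -> L -> D
  P3: V <- P -> N -> D
  P4: V <- P -> D
The empty set is not sufficient: P1 (V <- P -> A -> D) has no collider blocking it and no conditioned non-collider, so it is open.
Try {P}:
  P1: blocked at fork node P ∈ conditioning set.
  P2: blocked at fork node P ∈ conditioning set.
  P3: blocked at fork node P ∈ conditioning set.
  P4: blocked at fork node P ∈ conditioning set.
{P} contains no descendant of V and blocks every backdoor path.
No other singleton works — e.g. {T} leaves P1 open — so {P} is the unique smallest valid adjustment set.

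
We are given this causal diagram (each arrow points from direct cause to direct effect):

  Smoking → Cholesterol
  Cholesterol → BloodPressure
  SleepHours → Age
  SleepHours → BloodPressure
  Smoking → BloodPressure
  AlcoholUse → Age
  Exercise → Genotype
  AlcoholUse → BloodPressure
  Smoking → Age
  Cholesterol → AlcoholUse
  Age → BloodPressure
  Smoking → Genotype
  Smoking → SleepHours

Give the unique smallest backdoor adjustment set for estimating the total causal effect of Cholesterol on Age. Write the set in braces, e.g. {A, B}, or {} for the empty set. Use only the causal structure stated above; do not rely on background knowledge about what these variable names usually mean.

Variables eligible for adjustment (non-descendants of Cholesterol, excluding Cholesterol and Age): {Exercise, Genotype, SleepHours, Smoking}.
Backdoor paths from Cholesterol to Age:
  P1: Cholesterol <- Smoking -> SleepHours -> Age
  P2: Cholesterol <- Smoking -> SleepHours -> BloodPressure <- AlcoholUse -> Age
  P3: Cholesterol <- Smoking -> SleepHours -> BloodPressure <- Age
  P4: Cholesterol <- Smoking -> Age
  P5: Cholesterol <- Smoking -> BloodPressure <- SleepHours -> Age
  P6: Cholesterol <- Smoking -> BloodPressure <- AlcoholUse -> Age
  P7: Cholesterol <- Smoking -> BloodPressure <- Age
The empty set is not sufficient: P1 (Cholesterol <- Smoking -> SleepHours -> Age) has no collider blocking it and no conditioned non-collider, so it is open.
Try {Smoking}:
  P1: blocked at fork node Smoking ∈ conditioning set.
  P2: blocked at fork node Smoking ∈ conditioning set.
  P3: blocked at fork node Smoking ∈ conditioning set.
  P4: blocked at fork node Smoking ∈ conditioning set.
  P5: blocked at fork node Smoking ∈ conditioning set.
  P6: blocked at fork node Smoking ∈ conditioning set.
  P7: blocked at fork node Smoking ∈ conditioning set.
{Smoking} contains no descendant of Cholesterol and blocks every backdoor path.
No other singleton works — e.g. {Exercise} leaves P1 open — so {Smoking} is the unique smallest valid adjustment set.

{Smoking}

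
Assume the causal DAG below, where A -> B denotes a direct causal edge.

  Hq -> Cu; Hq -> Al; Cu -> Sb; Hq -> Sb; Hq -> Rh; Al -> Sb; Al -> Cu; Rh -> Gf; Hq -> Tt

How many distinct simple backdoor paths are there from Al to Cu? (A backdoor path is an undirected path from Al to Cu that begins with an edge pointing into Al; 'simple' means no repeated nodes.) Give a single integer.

A backdoor path from Al to Cu is any simple undirected path whose first edge points into Al (i.e. leaves Al via a parent).
Parents of Al: {Hq}.
Enumerating:
  P1: Al <- Hq -> Cu
  P2: Al <- Hq -> Sb <- Cu
That exhausts the simple backdoor paths. Count: 2.

2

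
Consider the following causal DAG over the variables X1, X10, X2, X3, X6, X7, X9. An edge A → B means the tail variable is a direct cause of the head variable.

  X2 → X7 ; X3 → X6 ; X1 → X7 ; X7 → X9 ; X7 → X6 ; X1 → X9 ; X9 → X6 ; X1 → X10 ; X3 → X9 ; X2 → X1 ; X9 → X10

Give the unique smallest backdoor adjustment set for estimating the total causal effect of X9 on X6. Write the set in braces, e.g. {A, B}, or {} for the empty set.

{X3, X7}

Variables eligible for adjustment (non-descendants of X9, excluding X9 and X6): {X1, X2, X3, X7}.
Backdoor paths from X9 to X6:
  P1: X9 <- X3 -> X6
  P2: X9 <- X1 <- X2 -> X7 -> X6
  P3: X9 <- X1 -> X7 -> X6
  P4: X9 <- X7 -> X6
The empty set is not sufficient: P1 (X9 <- X3 -> X6) has no collider blocking it and no conditioned non-collider, so it is open.
Try {X3, X7}:
  P1: blocked at fork node X3 ∈ conditioning set.
  P2: blocked at chain node X7 ∈ conditioning set.
  P3: blocked at chain node X7 ∈ conditioning set.
  P4: blocked at fork node X7 ∈ conditioning set.
{X3, X7} contains no descendant of X9 and blocks every backdoor path.
Every element of {X3, X7} is needed (dropping X3 leaves P1 open; dropping X7 leaves P2 open), so no proper subset is valid.
Among all size-2 subsets of the eligible variables, only {X3, X7} blocks every backdoor path, so it is the unique smallest valid adjustment set.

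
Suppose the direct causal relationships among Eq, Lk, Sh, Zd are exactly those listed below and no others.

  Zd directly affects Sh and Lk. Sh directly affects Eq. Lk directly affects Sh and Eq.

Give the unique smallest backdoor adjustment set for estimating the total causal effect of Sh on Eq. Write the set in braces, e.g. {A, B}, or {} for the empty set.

{Lk}

Variables eligible for adjustment (non-descendants of Sh, excluding Sh and Eq): {Lk, Zd}.
Backdoor paths from Sh to Eq:
  P1: Sh <- Zd -> Lk -> Eq
  P2: Sh <- Lk -> Eq
The empty set is not sufficient: P1 (Sh <- Zd -> Lk -> Eq) has no collider blocking it and no conditioned non-collider, so it is open.
Try {Lk}:
  P1: blocked at chain node Lk ∈ conditioning set.
  P2: blocked at fork node Lk ∈ conditioning set.
{Lk} contains no descendant of Sh and blocks every backdoor path.
No other singleton works — e.g. {Zd} leaves P2 open — so {Lk} is the unique smallest valid adjustment set.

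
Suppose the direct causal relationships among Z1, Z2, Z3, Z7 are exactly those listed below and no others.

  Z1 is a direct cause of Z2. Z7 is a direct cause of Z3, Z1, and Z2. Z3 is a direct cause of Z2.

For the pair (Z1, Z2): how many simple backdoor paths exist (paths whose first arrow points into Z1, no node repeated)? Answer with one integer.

2

A backdoor path from Z1 to Z2 is any simple undirected path whose first edge points into Z1 (i.e. leaves Z1 via a parent).
Parents of Z1: {Z7}.
Enumerating:
  P1: Z1 <- Z7 -> Z3 -> Z2
  P2: Z1 <- Z7 -> Z2
That exhausts the simple backdoor paths. Count: 2.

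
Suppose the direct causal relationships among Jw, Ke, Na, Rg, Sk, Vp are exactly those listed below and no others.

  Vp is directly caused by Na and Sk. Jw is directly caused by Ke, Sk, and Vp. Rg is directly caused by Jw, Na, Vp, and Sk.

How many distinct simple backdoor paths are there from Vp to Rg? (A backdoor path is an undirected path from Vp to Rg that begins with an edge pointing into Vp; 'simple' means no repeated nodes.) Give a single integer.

3

A backdoor path from Vp to Rg is any simple undirected path whose first edge points into Vp (i.e. leaves Vp via a parent).
Parents of Vp: {Na, Sk}.
Enumerating:
  P1: Vp <- Na -> Rg
  P2: Vp <- Sk -> Jw -> Rg
  P3: Vp <- Sk -> Rg
That exhausts the simple backdoor paths. Count: 3.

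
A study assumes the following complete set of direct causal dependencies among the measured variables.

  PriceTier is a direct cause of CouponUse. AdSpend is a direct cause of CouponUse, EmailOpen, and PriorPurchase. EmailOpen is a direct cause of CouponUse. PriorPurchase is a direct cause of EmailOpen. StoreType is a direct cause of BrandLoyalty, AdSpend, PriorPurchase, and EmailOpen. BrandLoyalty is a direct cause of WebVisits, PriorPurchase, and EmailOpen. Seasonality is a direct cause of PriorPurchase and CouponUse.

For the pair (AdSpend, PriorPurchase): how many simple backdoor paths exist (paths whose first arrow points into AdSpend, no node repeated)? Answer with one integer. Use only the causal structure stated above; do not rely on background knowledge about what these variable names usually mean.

7

A backdoor path from AdSpend to PriorPurchase is any simple undirected path whose first edge points into AdSpend (i.e. leaves AdSpend via a parent).
Parents of AdSpend: {StoreType}.
Enumerating:
  P1: AdSpend <- StoreType -> BrandLoyalty -> PriorPurchase
  P2: AdSpend <- StoreType -> BrandLoyalty -> EmailOpen <- PriorPurchase
  P3: AdSpend <- StoreType -> BrandLoyalty -> EmailOpen -> CouponUse <- Seasonality -> PriorPurchase
  P4: AdSpend <- StoreType -> PriorPurchase
  P5: AdSpend <- StoreType -> EmailOpen <- BrandLoyalty -> PriorPurchase
  P6: AdSpend <- StoreType -> EmailOpen <- PriorPurchase
  P7: AdSpend <- StoreType -> EmailOpen -> CouponUse <- Seasonality -> PriorPurchase
That exhausts the simple backdoor paths. Count: 7.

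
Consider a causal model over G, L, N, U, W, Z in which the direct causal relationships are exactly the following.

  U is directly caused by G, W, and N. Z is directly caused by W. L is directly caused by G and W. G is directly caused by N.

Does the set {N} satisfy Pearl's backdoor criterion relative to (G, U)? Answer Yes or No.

Yes

Backdoor paths from G to U (paths whose first edge points into G):
  P1: G <- N -> U
Condition 1 (no descendant of G in the set): holds — descendants of G are {L, U}; none are in {N}.
Condition 2 (every backdoor path blocked by {N}):
  P1: blocked at fork node N ∈ conditioning set.
{N} satisfies the backdoor criterion.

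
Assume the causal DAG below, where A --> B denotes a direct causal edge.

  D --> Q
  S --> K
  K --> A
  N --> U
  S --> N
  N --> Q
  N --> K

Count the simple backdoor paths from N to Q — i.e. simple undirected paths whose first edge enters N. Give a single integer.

0

A backdoor path from N to Q is any simple undirected path whose first edge points into N (i.e. leaves N via a parent).
Parents of N: {S}.
No simple path from any parent of N reaches Q without revisiting N, so there are no backdoor paths.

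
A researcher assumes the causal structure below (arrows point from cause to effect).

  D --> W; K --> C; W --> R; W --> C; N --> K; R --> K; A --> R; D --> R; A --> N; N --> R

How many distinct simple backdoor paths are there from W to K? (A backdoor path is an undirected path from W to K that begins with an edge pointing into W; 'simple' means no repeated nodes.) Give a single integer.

3

A backdoor path from W to K is any simple undirected path whose first edge points into W (i.e. leaves W via a parent).
Parents of W: {D}.
Enumerating:
  P1: W <- D -> R <- A -> N -> K
  P2: W <- D -> R <- N -> K
  P3: W <- D -> R -> K
That exhausts the simple backdoor paths. Count: 3.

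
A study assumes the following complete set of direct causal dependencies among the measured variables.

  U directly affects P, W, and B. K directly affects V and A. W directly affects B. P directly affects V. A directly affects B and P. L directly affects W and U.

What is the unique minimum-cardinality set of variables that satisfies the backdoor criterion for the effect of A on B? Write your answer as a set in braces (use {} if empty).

Variables eligible for adjustment (non-descendants of A, excluding A and B): {K, L, U, W}.
Backdoor paths from A to B:
  P1: A <- K -> V <- P <- U <- L -> W -> B
  P2: A <- K -> V <- P <- U -> W -> B
  P3: A <- K -> V <- P <- U -> B
Each backdoor path contains an unconditioned collider, so every path is already blocked with the empty conditioning set:
  P1: blocked at collider V (neither it nor any descendant is in the conditioning set).
  P2: blocked at collider V (neither it nor any descendant is in the conditioning set).
  P3: blocked at collider V (neither it nor any descendant is in the conditioning set).
The empty set is therefore the unique smallest valid set.

{}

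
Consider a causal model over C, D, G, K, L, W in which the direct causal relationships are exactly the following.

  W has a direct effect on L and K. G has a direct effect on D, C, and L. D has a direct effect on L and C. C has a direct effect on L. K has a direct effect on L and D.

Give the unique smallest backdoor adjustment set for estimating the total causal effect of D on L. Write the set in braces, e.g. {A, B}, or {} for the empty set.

{G, K}

Variables eligible for adjustment (non-descendants of D, excluding D and L): {G, K, W}.
Backdoor paths from D to L:
  P1: D <- K <- W -> L
  P2: D <- K -> L
  P3: D <- G -> C -> L
  P4: D <- G -> L
The empty set is not sufficient: P1 (D <- K <- W -> L) has no collider blocking it and no conditioned non-collider, so it is open.
Try {G, K}:
  P1: blocked at chain node K ∈ conditioning set.
  P2: blocked at fork node K ∈ conditioning set.
  P3: blocked at fork node G ∈ conditioning set.
  P4: blocked at fork node G ∈ conditioning set.
{G, K} contains no descendant of D and blocks every backdoor path.
Every element of {G, K} is needed (dropping G leaves P3 open; dropping K leaves P1 open), so no proper subset is valid.
Among all size-2 subsets of the eligible variables, only {G, K} blocks every backdoor path, so it is the unique smallest valid adjustment set.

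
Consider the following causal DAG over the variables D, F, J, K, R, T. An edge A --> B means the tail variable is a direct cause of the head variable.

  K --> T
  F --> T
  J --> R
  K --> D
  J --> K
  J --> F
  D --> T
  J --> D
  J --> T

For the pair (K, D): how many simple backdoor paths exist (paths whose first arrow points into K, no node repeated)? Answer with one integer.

A backdoor path from K to D is any simple undirected path whose first edge points into K (i.e. leaves K via a parent).
Parents of K: {J}.
Enumerating:
  P1: K <- J -> F -> T <- D
  P2: K <- J -> D
  P3: K <- J -> T <- D
That exhausts the simple backdoor paths. Count: 3.

3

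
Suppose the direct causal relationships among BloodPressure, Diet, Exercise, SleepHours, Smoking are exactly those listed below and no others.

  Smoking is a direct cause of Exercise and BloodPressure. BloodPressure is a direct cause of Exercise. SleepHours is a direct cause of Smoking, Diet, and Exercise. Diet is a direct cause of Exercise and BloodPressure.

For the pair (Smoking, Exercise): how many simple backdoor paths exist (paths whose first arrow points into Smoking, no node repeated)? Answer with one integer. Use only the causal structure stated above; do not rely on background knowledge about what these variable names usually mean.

A backdoor path from Smoking to Exercise is any simple undirected path whose first edge points into Smoking (i.e. leaves Smoking via a parent).
Parents of Smoking: {SleepHours}.
Enumerating:
  P1: Smoking <- SleepHours -> Diet -> BloodPressure -> Exercise
  P2: Smoking <- SleepHours -> Diet -> Exercise
  P3: Smoking <- SleepHours -> Exercise
That exhausts the simple backdoor paths. Count: 3.

3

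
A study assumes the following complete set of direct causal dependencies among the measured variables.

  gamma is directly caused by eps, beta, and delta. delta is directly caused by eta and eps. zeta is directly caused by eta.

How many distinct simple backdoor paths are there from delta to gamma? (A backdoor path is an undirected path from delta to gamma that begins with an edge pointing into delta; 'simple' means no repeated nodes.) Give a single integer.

A backdoor path from delta to gamma is any simple undirected path whose first edge points into delta (i.e. leaves delta via a parent).
Parents of delta: {eps, eta}.
Enumerating:
  P1: delta <- eps -> gamma
That exhausts the simple backdoor paths. Count: 1.

1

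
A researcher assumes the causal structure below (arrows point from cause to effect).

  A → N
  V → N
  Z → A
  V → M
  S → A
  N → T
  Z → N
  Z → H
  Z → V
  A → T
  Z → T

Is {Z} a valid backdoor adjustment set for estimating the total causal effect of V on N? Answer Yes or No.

Backdoor paths from V to N (paths whose first edge points into V):
  P1: V <- Z -> A -> N
  P2: V <- Z -> A -> T <- N
  P3: V <- Z -> N
  P4: V <- Z -> T <- A -> N
  P5: V <- Z -> T <- N
Condition 1 (no descendant of V in the set): holds — descendants of V are {M, N, T}; none are in {Z}.
Condition 2 (every backdoor path blocked by {Z}):
  P1: blocked at fork node Z ∈ conditioning set.
  P2: blocked at fork node Z ∈ conditioning set.
  P3: blocked at fork node Z ∈ conditioning set.
  P4: blocked at fork node Z ∈ conditioning set.
  P5: blocked at fork node Z ∈ conditioning set.
{Z} satisfies the backdoor criterion.

Yes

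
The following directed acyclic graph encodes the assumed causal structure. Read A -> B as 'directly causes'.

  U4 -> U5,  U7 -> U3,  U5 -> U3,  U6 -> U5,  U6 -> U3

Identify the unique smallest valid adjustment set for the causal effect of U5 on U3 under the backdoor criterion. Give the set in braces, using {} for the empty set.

{U6}

Variables eligible for adjustment (non-descendants of U5, excluding U5 and U3): {U4, U6, U7}.
Backdoor paths from U5 to U3:
  P1: U5 <- U6 -> U3
The empty set is not sufficient: P1 (U5 <- U6 -> U3) has no collider blocking it and no conditioned non-collider, so it is open.
Try {U6}:
  P1: blocked at fork node U6 ∈ conditioning set.
{U6} contains no descendant of U5 and blocks every backdoor path.
No other singleton works — e.g. {U4} leaves P1 open — so {U6} is the unique smallest valid adjustment set.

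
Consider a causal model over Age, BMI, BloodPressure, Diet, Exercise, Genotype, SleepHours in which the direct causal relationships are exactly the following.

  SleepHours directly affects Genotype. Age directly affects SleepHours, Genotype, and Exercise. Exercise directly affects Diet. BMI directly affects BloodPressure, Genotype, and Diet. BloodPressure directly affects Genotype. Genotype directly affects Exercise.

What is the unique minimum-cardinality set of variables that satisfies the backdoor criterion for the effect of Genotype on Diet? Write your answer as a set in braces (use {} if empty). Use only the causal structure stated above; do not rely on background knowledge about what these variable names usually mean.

{Age, BMI}

Variables eligible for adjustment (non-descendants of Genotype, excluding Genotype and Diet): {Age, BMI, BloodPressure, SleepHours}.
Backdoor paths from Genotype to Diet:
  P1: Genotype <- BMI -> Diet
  P2: Genotype <- Age -> Exercise -> Diet
  P3: Genotype <- BloodPressure <- BMI -> Diet
  P4: Genotype <- SleepHours <- Age -> Exercise -> Diet
The empty set is not sufficient: P1 (Genotype <- BMI -> Diet) has no collider blocking it and no conditioned non-collider, so it is open.
Try {Age, BMI}:
  P1: blocked at fork node BMI ∈ conditioning set.
  P2: blocked at fork node Age ∈ conditioning set.
  P3: blocked at fork node BMI ∈ conditioning set.
  P4: blocked at fork node Age ∈ conditioning set.
{Age, BMI} contains no descendant of Genotype and blocks every backdoor path.
Every element of {Age, BMI} is needed (dropping Age leaves P2 open; dropping BMI leaves P1 open), so no proper subset is valid.
Among all size-2 subsets of the eligible variables, only {Age, BMI} blocks every backdoor path, so it is the unique smallest valid adjustment set.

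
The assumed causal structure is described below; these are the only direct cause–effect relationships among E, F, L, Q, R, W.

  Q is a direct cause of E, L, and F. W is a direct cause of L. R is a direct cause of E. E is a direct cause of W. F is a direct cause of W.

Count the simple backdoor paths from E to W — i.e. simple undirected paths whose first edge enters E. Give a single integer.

A backdoor path from E to W is any simple undirected path whose first edge points into E (i.e. leaves E via a parent).
Parents of E: {Q, R}.
Enumerating:
  P1: E <- Q -> F -> W
  P2: E <- Q -> L <- W
That exhausts the simple backdoor paths. Count: 2.

2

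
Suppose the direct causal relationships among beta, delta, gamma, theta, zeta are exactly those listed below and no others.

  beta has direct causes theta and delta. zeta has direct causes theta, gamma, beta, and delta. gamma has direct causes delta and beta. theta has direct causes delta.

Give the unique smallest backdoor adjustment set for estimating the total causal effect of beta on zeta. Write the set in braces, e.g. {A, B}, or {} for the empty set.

Variables eligible for adjustment (non-descendants of beta, excluding beta and zeta): {delta, theta}.
Backdoor paths from beta to zeta:
  P1: beta <- delta -> theta -> zeta
  P2: beta <- delta -> gamma -> zeta
  P3: beta <- delta -> zeta
  P4: beta <- theta <- delta -> gamma -> zeta
  P5: beta <- theta <- delta -> zeta
  P6: beta <- theta -> zeta
The empty set is not sufficient: P1 (beta <- delta -> theta -> zeta) has no collider blocking it and no conditioned non-collider, so it is open.
Try {delta, theta}:
  P1: blocked at fork node delta ∈ conditioning set.
  P2: blocked at fork node delta ∈ conditioning set.
  P3: blocked at fork node delta ∈ conditioning set.
  P4: blocked at chain node theta ∈ conditioning set.
  P5: blocked at chain node theta ∈ conditioning set.
  P6: blocked at fork node theta ∈ conditioning set.
{delta, theta} contains no descendant of beta and blocks every backdoor path.
Every element of {delta, theta} is needed (dropping delta leaves P2 open; dropping theta leaves P6 open), so no proper subset is valid.
Among all size-2 subsets of the eligible variables, only {delta, theta} blocks every backdoor path, so it is the unique smallest valid adjustment set.

{delta, theta}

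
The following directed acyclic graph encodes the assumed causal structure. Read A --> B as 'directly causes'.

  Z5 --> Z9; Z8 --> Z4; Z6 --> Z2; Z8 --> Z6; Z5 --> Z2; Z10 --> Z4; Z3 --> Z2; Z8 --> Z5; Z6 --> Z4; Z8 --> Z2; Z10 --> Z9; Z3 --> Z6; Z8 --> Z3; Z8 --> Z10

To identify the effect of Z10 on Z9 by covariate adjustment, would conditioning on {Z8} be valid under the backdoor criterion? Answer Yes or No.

Backdoor paths from Z10 to Z9 (paths whose first edge points into Z10):
  P1: Z10 <- Z8 -> Z5 -> Z9
  P2: Z10 <- Z8 -> Z3 -> Z6 -> Z2 <- Z5 -> Z9
  P3: Z10 <- Z8 -> Z3 -> Z2 <- Z5 -> Z9
  P4: Z10 <- Z8 -> Z6 <- Z3 -> Z2 <- Z5 -> Z9
  P5: Z10 <- Z8 -> Z6 -> Z2 <- Z5 -> Z9
  P6: Z10 <- Z8 -> Z4 <- Z6 <- Z3 -> Z2 <- Z5 -> Z9
  P7: Z10 <- Z8 -> Z4 <- Z6 -> Z2 <- Z5 -> Z9
  P8: Z10 <- Z8 -> Z2 <- Z5 -> Z9
Condition 1 (no descendant of Z10 in the set): holds — descendants of Z10 are {Z4, Z9}; none are in {Z8}.
Condition 2 (every backdoor path blocked by {Z8}):
  P1: blocked at fork node Z8 ∈ conditioning set.
  P2: blocked at fork node Z8 ∈ conditioning set.
  P3: blocked at fork node Z8 ∈ conditioning set.
  P4: blocked at fork node Z8 ∈ conditioning set.
  P5: blocked at fork node Z8 ∈ conditioning set.
  P6: blocked at fork node Z8 ∈ conditioning set.
  P7: blocked at fork node Z8 ∈ conditioning set.
  P8: blocked at fork node Z8 ∈ conditioning set.
{Z8} satisfies the backdoor criterion.

Yes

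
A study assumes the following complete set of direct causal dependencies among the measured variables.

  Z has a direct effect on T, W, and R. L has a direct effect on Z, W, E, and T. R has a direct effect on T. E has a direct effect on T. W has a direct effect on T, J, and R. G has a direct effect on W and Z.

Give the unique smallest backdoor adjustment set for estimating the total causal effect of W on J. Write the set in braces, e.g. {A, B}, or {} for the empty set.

Variables eligible for adjustment (non-descendants of W, excluding W and J): {E, G, L, Z}.
Backdoor paths from W to J:
  (none)
With no backdoor paths the empty set already satisfies the criterion, and it is trivially minimal.

{}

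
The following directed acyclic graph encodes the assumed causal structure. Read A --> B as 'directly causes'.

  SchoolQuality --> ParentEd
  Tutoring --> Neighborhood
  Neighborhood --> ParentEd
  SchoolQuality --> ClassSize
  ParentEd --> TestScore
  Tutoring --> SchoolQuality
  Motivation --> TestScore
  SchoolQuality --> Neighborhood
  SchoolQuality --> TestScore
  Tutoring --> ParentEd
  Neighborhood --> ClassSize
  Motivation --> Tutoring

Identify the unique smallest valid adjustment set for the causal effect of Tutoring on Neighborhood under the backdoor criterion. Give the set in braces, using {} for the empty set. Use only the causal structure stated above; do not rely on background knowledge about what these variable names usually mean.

Variables eligible for adjustment (non-descendants of Tutoring, excluding Tutoring and Neighborhood): {Motivation}.
Backdoor paths from Tutoring to Neighborhood:
  P1: Tutoring <- Motivation -> TestScore <- SchoolQuality -> Neighborhood
  P2: Tutoring <- Motivation -> TestScore <- SchoolQuality -> ParentEd <- Neighborhood
  P3: Tutoring <- Motivation -> TestScore <- SchoolQuality -> ClassSize <- Neighborhood
  P4: Tutoring <- Motivation -> TestScore <- ParentEd <- SchoolQuality -> Neighborhood
  P5: Tutoring <- Motivation -> TestScore <- ParentEd <- SchoolQuality -> ClassSize <- Neighborhood
  P6: Tutoring <- Motivation -> TestScore <- ParentEd <- Neighborhood
Each backdoor path contains an unconditioned collider, so every path is already blocked with the empty conditioning set:
  P1: blocked at collider TestScore (neither it nor any descendant is in the conditioning set).
  P2: blocked at collider TestScore (neither it nor any descendant is in the conditioning set).
  P3: blocked at collider TestScore (neither it nor any descendant is in the conditioning set).
  P4: blocked at collider TestScore (neither it nor any descendant is in the conditioning set).
  P5: blocked at collider TestScore (neither it nor any descendant is in the conditioning set).
  P6: blocked at collider TestScore (neither it nor any descendant is in the conditioning set).
The empty set is therefore the unique smallest valid set.

{}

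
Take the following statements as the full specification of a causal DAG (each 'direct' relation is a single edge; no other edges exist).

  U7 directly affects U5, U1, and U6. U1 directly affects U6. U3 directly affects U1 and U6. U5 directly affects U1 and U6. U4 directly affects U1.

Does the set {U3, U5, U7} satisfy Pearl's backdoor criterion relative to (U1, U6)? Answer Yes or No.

Yes

Backdoor paths from U1 to U6 (paths whose first edge points into U1):
  P1: U1 <- U7 -> U5 -> U6
  P2: U1 <- U7 -> U6
  P3: U1 <- U3 -> U6
  P4: U1 <- U5 <- U7 -> U6
  P5: U1 <- U5 -> U6
Condition 1 (no descendant of U1 in the set): holds — descendants of U1 are {U6}; none are in {U3, U5, U7}.
Condition 2 (every backdoor path blocked by {U3, U5, U7}):
  P1: blocked at fork node U7 ∈ conditioning set.
  P2: blocked at fork node U7 ∈ conditioning set.
  P3: blocked at fork node U3 ∈ conditioning set.
  P4: blocked at chain node U5 ∈ conditioning set.
  P5: blocked at fork node U5 ∈ conditioning set.
{U3, U5, U7} satisfies the backdoor criterion.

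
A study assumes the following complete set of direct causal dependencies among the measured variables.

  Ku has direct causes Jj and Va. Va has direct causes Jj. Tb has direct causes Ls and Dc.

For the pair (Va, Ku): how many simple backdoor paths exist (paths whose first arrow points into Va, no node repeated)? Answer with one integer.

A backdoor path from Va to Ku is any simple undirected path whose first edge points into Va (i.e. leaves Va via a parent).
Parents of Va: {Jj}.
Enumerating:
  P1: Va <- Jj -> Ku
That exhausts the simple backdoor paths. Count: 1.

1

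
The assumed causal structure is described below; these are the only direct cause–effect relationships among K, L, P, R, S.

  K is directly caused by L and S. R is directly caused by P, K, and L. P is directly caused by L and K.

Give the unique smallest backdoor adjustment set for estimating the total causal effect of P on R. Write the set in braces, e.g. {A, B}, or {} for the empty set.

{K, L}

Variables eligible for adjustment (non-descendants of P, excluding P and R): {K, L, S}.
Backdoor paths from P to R:
  P1: P <- L -> K -> R
  P2: P <- L -> R
  P3: P <- K <- L -> R
  P4: P <- K -> R
The empty set is not sufficient: P1 (P <- L -> K -> R) has no collider blocking it and no conditioned non-collider, so it is open.
Try {K, L}:
  P1: blocked at fork node L ∈ conditioning set.
  P2: blocked at fork node L ∈ conditioning set.
  P3: blocked at chain node K ∈ conditioning set.
  P4: blocked at fork node K ∈ conditioning set.
{K, L} contains no descendant of P and blocks every backdoor path.
Every element of {K, L} is needed (dropping K leaves P4 open; dropping L leaves P2 open), so no proper subset is valid.
Among all size-2 subsets of the eligible variables, only {K, L} blocks every backdoor path, so it is the unique smallest valid adjustment set.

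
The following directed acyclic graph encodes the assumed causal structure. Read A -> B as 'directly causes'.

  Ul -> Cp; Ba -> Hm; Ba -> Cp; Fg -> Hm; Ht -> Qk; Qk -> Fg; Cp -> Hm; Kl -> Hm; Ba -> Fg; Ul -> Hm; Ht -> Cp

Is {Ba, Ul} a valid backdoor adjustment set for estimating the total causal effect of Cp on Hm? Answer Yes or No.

No

Backdoor paths from Cp to Hm (paths whose first edge points into Cp):
  P1: Cp <- Ul -> Hm
  P2: Cp <- Ba -> Fg -> Hm
  P3: Cp <- Ba -> Hm
  P4: Cp <- Ht -> Qk -> Fg <- Ba -> Hm
  P5: Cp <- Ht -> Qk -> Fg -> Hm
Condition 1 (no descendant of Cp in the set): holds — descendants of Cp are {Hm}; none are in {Ba, Ul}.
Condition 2 (every backdoor path blocked by {Ba, Ul}):
  P1: blocked at fork node Ul ∈ conditioning set.
  P2: blocked at fork node Ba ∈ conditioning set.
  P3: blocked at fork node Ba ∈ conditioning set.
  P4: blocked at collider Fg (neither it nor any descendant is in the conditioning set).
  P5: open — no interior node is in the conditioning set.
{Ba, Ul} does not satisfy the backdoor criterion.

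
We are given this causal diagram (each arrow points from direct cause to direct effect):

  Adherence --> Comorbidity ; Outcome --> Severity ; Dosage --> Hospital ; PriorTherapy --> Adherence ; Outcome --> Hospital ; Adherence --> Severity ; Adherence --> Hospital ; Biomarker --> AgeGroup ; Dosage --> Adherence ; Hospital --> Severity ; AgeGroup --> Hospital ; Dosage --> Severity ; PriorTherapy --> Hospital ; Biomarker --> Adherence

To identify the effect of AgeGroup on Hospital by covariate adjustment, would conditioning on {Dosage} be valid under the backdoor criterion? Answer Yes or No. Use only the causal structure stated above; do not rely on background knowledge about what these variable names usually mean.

Backdoor paths from AgeGroup to Hospital (paths whose first edge points into AgeGroup):
  P1: AgeGroup <- Biomarker -> Adherence <- Dosage -> Hospital
  P2: AgeGroup <- Biomarker -> Adherence <- Dosage -> Severity <- Outcome -> Hospital
  P3: AgeGroup <- Biomarker -> Adherence <- Dosage -> Severity <- Hospital
  P4: AgeGroup <- Biomarker -> Adherence <- PriorTherapy -> Hospital
  P5: AgeGroup <- Biomarker -> Adherence -> Hospital
  P6: AgeGroup <- Biomarker -> Adherence -> Severity <- Outcome -> Hospital
  P7: AgeGroup <- Biomarker -> Adherence -> Severity <- Dosage -> Hospital
  P8: AgeGroup <- Biomarker -> Adherence -> Severity <- Hospital
Condition 1 (no descendant of AgeGroup in the set): holds — descendants of AgeGroup are {Hospital, Severity}; none are in {Dosage}.
Condition 2 (every backdoor path blocked by {Dosage}):
  P1: blocked at collider Adherence (neither it nor any descendant is in the conditioning set).
  P2: blocked at collider Adherence (neither it nor any descendant is in the conditioning set).
  P3: blocked at collider Adherence (neither it nor any descendant is in the conditioning set).
  P4: blocked at collider Adherence (neither it nor any descendant is in the conditioning set).
  P5: open — no interior node is in the conditioning set.
  P6: blocked at collider Severity (neither it nor any descendant is in the conditioning set).
  P7: blocked at collider Severity (neither it nor any descendant is in the conditioning set).
  P8: blocked at collider Severity (neither it nor any descendant is in the conditioning set).
{Dosage} does not satisfy the backdoor criterion.

No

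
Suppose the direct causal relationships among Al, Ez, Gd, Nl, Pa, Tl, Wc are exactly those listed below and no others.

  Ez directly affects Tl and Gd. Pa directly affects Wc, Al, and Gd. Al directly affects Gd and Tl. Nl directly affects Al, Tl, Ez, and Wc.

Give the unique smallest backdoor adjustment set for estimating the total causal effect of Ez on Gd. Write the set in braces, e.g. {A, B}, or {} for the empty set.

Variables eligible for adjustment (non-descendants of Ez, excluding Ez and Gd): {Al, Nl, Pa, Wc}.
Backdoor paths from Ez to Gd:
  P1: Ez <- Nl -> Wc <- Pa -> Al -> Gd
  P2: Ez <- Nl -> Wc <- Pa -> Gd
  P3: Ez <- Nl -> Al <- Pa -> Gd
  P4: Ez <- Nl -> Al -> Gd
  P5: Ez <- Nl -> Tl <- Al <- Pa -> Gd
  P6: Ez <- Nl -> Tl <- Al -> Gd
The empty set is not sufficient: P4 (Ez <- Nl -> Al -> Gd) has no collider blocking it and no conditioned non-collider, so it is open.
Try {Nl}:
  P1: blocked at fork node Nl ∈ conditioning set.
  P2: blocked at fork node Nl ∈ conditioning set.
  P3: blocked at fork node Nl ∈ conditioning set.
  P4: blocked at fork node Nl ∈ conditioning set.
  P5: blocked at fork node Nl ∈ conditioning set.
  P6: blocked at fork node Nl ∈ conditioning set.
{Nl} contains no descendant of Ez and blocks every backdoor path.
No other singleton works — e.g. {Pa} leaves P4 open — so {Nl} is the unique smallest valid adjustment set.

{Nl}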